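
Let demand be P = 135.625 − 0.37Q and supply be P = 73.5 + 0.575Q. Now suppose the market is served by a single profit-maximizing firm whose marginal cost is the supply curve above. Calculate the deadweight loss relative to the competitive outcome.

161.67

Competitive equilibrium: 135.625 − 0.37Q = 73.5 + 0.575Q → Q* = 65.7407, P* = 111.3009.
Marginal revenue: MR = 135.625 − 0.74Q. Set MR = MC: 135.625 − 0.74Q = 73.5 + 0.575Q → Q_m = 47.2433.
Price P_m = 135.625 − 0.37·47.2433 = 118.145; MC(Q_m) = 73.5 + 0.575·47.2433 = 100.6649.
Competitive Q* = 65.7407, so ΔQ = 18.4974; wedge = 118.145 − 100.6649 = 17.4801.
Deadweight loss = ½ × 18.4974 × 17.4801 = 161.67.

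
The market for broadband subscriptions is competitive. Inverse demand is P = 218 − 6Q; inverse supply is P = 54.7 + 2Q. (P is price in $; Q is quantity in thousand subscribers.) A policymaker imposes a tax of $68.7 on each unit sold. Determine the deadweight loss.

Competitive equilibrium: 218 − 6Q = 54.7 + 2Q → Q* = 20.4125, P* = 95.525.
With the tax, the buyer price exceeds the seller price by 68.7: (218 − 6Q) − (54.7 + 2Q) = 68.7 → Q' = 11.825.
ΔQ = 20.4125 − 11.825 = 8.5875; the wedge equals the tax, 68.7.
DWL = ½ × 8.5875 × 68.7 = $294.98 thousand.

$294.98 thousand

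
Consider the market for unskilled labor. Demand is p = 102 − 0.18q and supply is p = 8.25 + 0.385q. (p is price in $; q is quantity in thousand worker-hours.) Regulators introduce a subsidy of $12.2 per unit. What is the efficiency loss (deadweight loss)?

Competitive equilibrium: 102 − 0.18q = 8.25 + 0.385q → q* = 165.9292, p* = 72.1327.
The subsidy lowers effective supply by 12.2: p = 0.385q − 3.95.
New quantity: 102 − 0.18q = 0.385q − 3.95 → q' = 187.5221.
Overproduction Δq = 187.5221 − 165.9292 = 21.5929; wedge = subsidy = 12.2.
DWL = ½ × 21.5929 × 12.2 = $131.72 thousand.

$131.72 thousand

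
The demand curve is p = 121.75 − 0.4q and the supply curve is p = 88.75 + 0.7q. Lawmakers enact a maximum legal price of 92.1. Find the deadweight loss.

349.67

Competitive equilibrium: 121.75 − 0.4q = 88.75 + 0.7q → q* = 30, p* = 109.75.
At the ceiling p = 92.1, quantity supplied = (92.1 − 88.75)/0.7 = 4.7857.
Willingness to pay at q' = 4.7857: 121.75 − 0.4·4.7857 = 119.8357.
Δq = 30 − 4.7857 = 25.2143; wedge = 119.8357 − 92.1 = 27.7357.
DWL = ½ × 25.2143 × 27.7357 = 349.67.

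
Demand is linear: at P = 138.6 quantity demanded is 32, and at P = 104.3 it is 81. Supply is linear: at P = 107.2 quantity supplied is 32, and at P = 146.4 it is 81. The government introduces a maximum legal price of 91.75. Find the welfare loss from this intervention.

1214.80

Demand slope = (104.3 − 138.6)/(81 − 32) = −0.7, so P = 161 − 0.7Q.
Supply slope = (146.4 − 107.2)/(81 − 32) = 0.8, so P = 81.6 + 0.8Q.
Competitive equilibrium: 161 − 0.7Q = 81.6 + 0.8Q → Q* = 52.9333, P* = 123.9467.
At the ceiling P = 91.75, quantity supplied = (91.75 − 81.6)/0.8 = 12.6875.
Willingness to pay at Q' = 12.6875: 161 − 0.7·12.6875 = 152.1188.
ΔQ = 52.9333 − 12.6875 = 40.2458; wedge = 152.1188 − 91.75 = 60.3688.
Welfare loss = ½ × 40.2458 × 60.3688 = 1214.80.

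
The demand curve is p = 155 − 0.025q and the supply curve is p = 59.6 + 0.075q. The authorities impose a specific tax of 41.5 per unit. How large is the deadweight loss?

8611.25

Competitive equilibrium: 155 − 0.025q = 59.6 + 0.075q → q* = 954, p* = 131.15.
With the tax, the buyer price exceeds the seller price by 41.5: (155 − 0.025q) − (59.6 + 0.075q) = 41.5 → q' = 539.
Δq = 954 − 539 = 415; the wedge equals the tax, 41.5.
DWL = ½ × 415 × 41.5 = 8611.25.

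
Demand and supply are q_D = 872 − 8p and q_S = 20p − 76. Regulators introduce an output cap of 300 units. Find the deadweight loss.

7935.11

In inverse form: demand p = 109 − 0.125q, supply p = 3.8 + 0.05q.
Competitive equilibrium: 109 − 0.125q = 3.8 + 0.05q → q* = 601.14286, p* = 33.85714.
At q = 300: demand price = 109 − 0.125·300 = 71.5; supply price = 3.8 + 0.05·300 = 18.8.
Δq = 601.14286 − 300 = 301.14286; wedge = 71.5 − 18.8 = 52.7.
Deadweight loss = ½ × 301.14286 × 52.7 = 7935.11.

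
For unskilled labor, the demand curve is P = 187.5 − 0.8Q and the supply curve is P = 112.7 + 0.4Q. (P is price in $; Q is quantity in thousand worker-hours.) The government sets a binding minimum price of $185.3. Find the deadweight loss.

Competitive equilibrium: 187.5 − 0.8Q = 112.7 + 0.4Q → Q* = 62.3333, P* = 137.6333.
At the floor P = 185.3, quantity demanded = (187.5 − 185.3)/0.8 = 2.75.
Sellers' marginal cost at Q' = 2.75: 112.7 + 0.4·2.75 = 113.8.
ΔQ = 62.3333 − 2.75 = 59.5833; wedge = 185.3 − 113.8 = 71.5.
Deadweight loss = ½ × 59.5833 × 71.5 = $2130.10 thousand.

$2130.10 thousand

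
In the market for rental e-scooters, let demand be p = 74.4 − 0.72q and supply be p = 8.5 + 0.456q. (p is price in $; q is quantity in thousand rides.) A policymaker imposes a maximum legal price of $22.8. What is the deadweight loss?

$358.09 thousand

Competitive equilibrium: 74.4 − 0.72q = 8.5 + 0.456q → q* = 56.0374, p* = 34.0531.
At the ceiling p = 22.8, quantity supplied = (22.8 − 8.5)/0.456 = 31.3596.
Willingness to pay at q' = 31.3596: 74.4 − 0.72·31.3596 = 51.8211.
Δq = 56.0374 − 31.3596 = 24.6778; wedge = 51.8211 − 22.8 = 29.0211.
DWL = ½ × 24.6778 × 29.0211 = $358.09 thousand.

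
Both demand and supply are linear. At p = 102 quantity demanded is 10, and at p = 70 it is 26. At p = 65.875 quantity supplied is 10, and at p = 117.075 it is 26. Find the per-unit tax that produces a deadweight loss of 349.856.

Demand slope = (70 − 102)/(26 − 10) = −2, so p = 122 − 2q.
Supply slope = (117.075 − 65.875)/(26 − 10) = 3.2, so p = 33.875 + 3.2q.
Competitive equilibrium: 122 − 2q = 33.875 + 3.2q → q* = 16.9471, p* = 88.1058.
A tax t gives Δq = t/5.2 and wedge t, so DWL = t²/10.4.
t²/10.4 = 349.856 → t² = 3638.5024 → t = 60.32.

60.32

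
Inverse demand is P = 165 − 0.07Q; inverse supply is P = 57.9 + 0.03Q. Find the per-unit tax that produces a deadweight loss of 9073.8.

Competitive equilibrium: 165 − 0.07Q = 57.9 + 0.03Q → Q* = 1071, P* = 90.03.
A tax t gives ΔQ = t/0.1 and wedge t, so DWL = t²/0.2.
t²/0.2 = 9073.8 → t² = 1814.76 → t = 42.6.

42.6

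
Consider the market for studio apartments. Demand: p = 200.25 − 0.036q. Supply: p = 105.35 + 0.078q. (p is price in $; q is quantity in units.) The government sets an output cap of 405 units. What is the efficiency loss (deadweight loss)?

$10414.97

Competitive equilibrium: 200.25 − 0.036q = 105.35 + 0.078q → q* = 832.4561, p* = 170.2816.
At q = 405: demand price = 200.25 − 0.036·405 = 185.67; supply price = 105.35 + 0.078·405 = 136.94.
Δq = 832.4561 − 405 = 427.4561; wedge = 185.67 − 136.94 = 48.73.
Deadweight loss = ½ × 427.4561 × 48.73 = $10414.97.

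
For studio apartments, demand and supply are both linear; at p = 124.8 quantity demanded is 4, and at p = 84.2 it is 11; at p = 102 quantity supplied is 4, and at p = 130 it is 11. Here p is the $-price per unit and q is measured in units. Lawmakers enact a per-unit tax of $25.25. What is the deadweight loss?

Demand slope = (84.2 − 124.8)/(11 − 4) = −5.8, so p = 148 − 5.8q.
Supply slope = (130 − 102)/(11 − 4) = 4, so p = 86 + 4q.
Competitive equilibrium: 148 − 5.8q = 86 + 4q → q* = 6.3265, p* = 111.3061.
With the tax, the buyer price exceeds the seller price by 25.25: (148 − 5.8q) − (86 + 4q) = 25.25 → q' = 3.75.
Δq = 6.3265 − 3.75 = 2.5765; the wedge equals the tax, 25.25.
DWL = ½ × 2.5765 × 25.25 = $32.53.

$32.53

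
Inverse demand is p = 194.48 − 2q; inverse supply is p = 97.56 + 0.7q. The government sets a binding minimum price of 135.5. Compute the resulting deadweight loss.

Competitive equilibrium: 194.48 − 2q = 97.56 + 0.7q → q* = 35.8963, p* = 122.6874.
At the floor p = 135.5, quantity demanded = (194.48 − 135.5)/2 = 29.49.
Sellers' marginal cost at q' = 29.49: 97.56 + 0.7·29.49 = 118.203.
Δq = 35.8963 − 29.49 = 6.4063; wedge = 135.5 − 118.203 = 17.297.
Welfare loss = ½ × 6.4063 × 17.297 = 55.40.

55.40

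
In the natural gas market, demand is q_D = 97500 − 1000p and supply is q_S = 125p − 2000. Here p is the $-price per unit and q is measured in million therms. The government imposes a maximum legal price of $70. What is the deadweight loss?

In inverse form: demand p = 97.5 − 0.001q, supply p = 16 + 0.008q.
Competitive equilibrium: 97.5 − 0.001q = 16 + 0.008q → q* = 9055.5556, p* = 88.4444.
At the ceiling p = 70, quantity supplied = (70 − 16)/0.008 = 6750.
Willingness to pay at q' = 6750: 97.5 − 0.001·6750 = 90.75.
Δq = 9055.5556 − 6750 = 2305.5556; wedge = 90.75 − 70 = 20.75.
Deadweight loss = ½ × 2305.5556 × 20.75 = $23920.14 million.

$23920.14 million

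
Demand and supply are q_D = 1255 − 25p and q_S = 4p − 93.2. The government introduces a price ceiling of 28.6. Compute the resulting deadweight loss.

In inverse form: demand p = 50.2 − 0.04q, supply p = 23.3 + 0.25q.
Competitive equilibrium: 50.2 − 0.04q = 23.3 + 0.25q → q* = 92.7586, p* = 46.4897.
At the ceiling p = 28.6, quantity supplied = (28.6 − 23.3)/0.25 = 21.2.
Willingness to pay at q' = 21.2: 50.2 − 0.04·21.2 = 49.352.
Δq = 92.7586 − 21.2 = 71.5586; wedge = 49.352 − 28.6 = 20.752.
DWL = ½ × 71.5586 × 20.752 = 742.49.

742.49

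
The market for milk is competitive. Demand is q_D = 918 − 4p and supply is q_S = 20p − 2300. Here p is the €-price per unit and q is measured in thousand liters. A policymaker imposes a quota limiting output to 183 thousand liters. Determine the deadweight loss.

In inverse form: demand p = 229.5 − 0.25q, supply p = 115 + 0.05q.
Competitive equilibrium: 229.5 − 0.25q = 115 + 0.05q → q* = 381.6667, p* = 134.0833.
At q = 183: demand price = 229.5 − 0.25·183 = 183.75; supply price = 115 + 0.05·183 = 124.15.
Δq = 381.6667 − 183 = 198.6667; wedge = 183.75 − 124.15 = 59.6.
DWL = ½ × 198.6667 × 59.6 = €5920.27 thousand.

€5920.27 thousand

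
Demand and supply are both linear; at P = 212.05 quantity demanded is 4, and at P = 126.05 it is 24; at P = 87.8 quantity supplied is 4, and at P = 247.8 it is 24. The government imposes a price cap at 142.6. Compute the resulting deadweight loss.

Demand slope = (126.05 − 212.05)/(24 − 4) = −4.3, so P = 229.25 − 4.3Q.
Supply slope = (247.8 − 87.8)/(24 − 4) = 8, so P = 55.8 + 8Q.
Competitive equilibrium: 229.25 − 4.3Q = 55.8 + 8Q → Q* = 14.1016, P* = 168.613.
At the ceiling P = 142.6, quantity supplied = (142.6 − 55.8)/8 = 10.85.
Willingness to pay at Q' = 10.85: 229.25 − 4.3·10.85 = 182.595.
ΔQ = 14.1016 − 10.85 = 3.2516; wedge = 182.595 − 142.6 = 39.995.
The triangle = ½ × 3.2516 × 39.995 = 65.02.

65.02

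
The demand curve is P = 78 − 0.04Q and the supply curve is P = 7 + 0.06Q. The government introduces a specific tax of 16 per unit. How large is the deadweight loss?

1280

Competitive equilibrium: 78 − 0.04Q = 7 + 0.06Q → Q* = 710, P* = 49.6.
With the tax, the buyer price exceeds the seller price by 16: (78 − 0.04Q) − (7 + 0.06Q) = 16 → Q' = 550.
ΔQ = 710 − 550 = 160; the wedge equals the tax, 16.
Deadweight loss = ½ × 160 × 16 = 1280.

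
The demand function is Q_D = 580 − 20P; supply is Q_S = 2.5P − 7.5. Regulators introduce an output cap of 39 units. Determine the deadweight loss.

In inverse form: demand P = 29 − 0.05Q, supply P = 3 + 0.4Q.
Competitive equilibrium: 29 − 0.05Q = 3 + 0.4Q → Q* = 57.7778, P* = 26.1111.
At Q = 39: demand price = 29 − 0.05·39 = 27.05; supply price = 3 + 0.4·39 = 18.6.
ΔQ = 57.7778 − 39 = 18.7778; wedge = 27.05 − 18.6 = 8.45.
Deadweight loss = ½ × 18.7778 × 8.45 = 79.34.

79.34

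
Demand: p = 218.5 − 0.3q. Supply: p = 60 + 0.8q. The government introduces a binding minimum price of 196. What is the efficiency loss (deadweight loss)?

2625.45

Competitive equilibrium: 218.5 − 0.3q = 60 + 0.8q → q* = 144.0909, p* = 175.2727.
At the floor p = 196, quantity demanded = (218.5 − 196)/0.3 = 75.
Sellers' marginal cost at q' = 75: 60 + 0.8·75 = 120.
Δq = 144.0909 − 75 = 69.0909; wedge = 196 − 120 = 76.
Deadweight loss = ½ × 69.0909 × 76 = 2625.45.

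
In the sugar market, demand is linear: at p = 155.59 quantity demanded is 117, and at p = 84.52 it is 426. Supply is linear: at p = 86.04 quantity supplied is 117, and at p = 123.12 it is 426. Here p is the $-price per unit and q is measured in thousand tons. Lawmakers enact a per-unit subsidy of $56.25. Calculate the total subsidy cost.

Demand slope = (84.52 − 155.59)/(426 − 117) = −0.23, so p = 182.5 − 0.23q.
Supply slope = (123.12 − 86.04)/(426 − 117) = 0.12, so p = 72 + 0.12q.
Competitive equilibrium: 182.5 − 0.23q = 72 + 0.12q → q* = 315.7143, p* = 109.8857.
The subsidy lowers effective supply by 56.25: p = 15.75 + 0.12q.
New quantity: 182.5 − 0.23q = 15.75 + 0.12q → q' = 476.4286.
Total subsidy cost = 56.25 × 476.4286 = $26799.11 thousand.

$26799.11 thousand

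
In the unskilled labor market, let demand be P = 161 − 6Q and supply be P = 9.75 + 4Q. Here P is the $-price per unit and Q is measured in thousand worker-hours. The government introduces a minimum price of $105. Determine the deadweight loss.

Competitive equilibrium: 161 − 6Q = 9.75 + 4Q → Q* = 15.125, P* = 70.25.
At the floor P = 105, quantity demanded = (161 − 105)/6 = 9.3333.
Sellers' marginal cost at Q' = 9.3333: 9.75 + 4·9.3333 = 47.0832.
ΔQ = 15.125 − 9.3333 = 5.7917; wedge = 105 − 47.0832 = 57.9168.
Deadweight loss = ½ × 5.7917 × 57.9168 = $167.72 thousand.

$167.72 thousand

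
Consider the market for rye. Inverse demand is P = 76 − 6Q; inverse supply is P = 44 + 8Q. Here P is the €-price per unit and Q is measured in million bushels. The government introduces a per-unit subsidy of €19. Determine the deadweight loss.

€12.89 million

Competitive equilibrium: 76 − 6Q = 44 + 8Q → Q* = 2.2857, P* = 62.2857.
The subsidy lowers effective supply by 19: P = 25 + 8Q.
New quantity: 76 − 6Q = 25 + 8Q → Q' = 3.6429.
Overproduction ΔQ = 3.6429 − 2.2857 = 1.3572; wedge = subsidy = 19.
Welfare loss = ½ × 1.3572 × 19 = €12.89 million.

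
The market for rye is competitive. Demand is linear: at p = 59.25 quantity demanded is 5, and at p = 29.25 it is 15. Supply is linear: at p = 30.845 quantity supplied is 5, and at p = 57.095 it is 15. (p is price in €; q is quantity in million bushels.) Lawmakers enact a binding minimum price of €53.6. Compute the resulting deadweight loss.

€28.20 million

Demand slope = (29.25 − 59.25)/(15 − 5) = −3, so p = 74.25 − 3q.
Supply slope = (57.095 − 30.845)/(15 − 5) = 2.625, so p = 17.72 + 2.625q.
Competitive equilibrium: 74.25 − 3q = 17.72 + 2.625q → q* = 10.0498, p* = 44.1007.
At the floor p = 53.6, quantity demanded = (74.25 − 53.6)/3 = 6.8833.
Sellers' marginal cost at q' = 6.8833: 17.72 + 2.625·6.8833 = 35.7887.
Δq = 10.0498 − 6.8833 = 3.1665; wedge = 53.6 − 35.7887 = 17.8113.
Welfare loss = ½ × 3.1665 × 17.8113 = €28.20 million.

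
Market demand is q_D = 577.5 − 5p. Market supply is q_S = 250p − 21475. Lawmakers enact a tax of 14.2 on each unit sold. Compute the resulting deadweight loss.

In inverse form: demand p = 115.5 − 0.2q, supply p = 85.9 + 0.004q.
Competitive equilibrium: 115.5 − 0.2q = 85.9 + 0.004q → q* = 145.098, p* = 86.4804.
With the tax, the buyer price exceeds the seller price by 14.2: (115.5 − 0.2q) − (85.9 + 0.004q) = 14.2 → q' = 75.4902.
Δq = 145.098 − 75.4902 = 69.6078; the wedge equals the tax, 14.2.
Welfare loss = ½ × 69.6078 × 14.2 = 494.22.

494.22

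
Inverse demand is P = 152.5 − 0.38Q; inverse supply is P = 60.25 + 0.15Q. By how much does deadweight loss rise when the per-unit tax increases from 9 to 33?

950.94

Competitive equilibrium: 152.5 − 0.38Q = 60.25 + 0.15Q → Q* = 174.0566, P* = 86.3585.
For a per-unit tax t: ΔQ = t/0.53, so DWL = ½·t·(t/0.53) = t²/1.06.
At t = 9: DWL = 76.415. At t = 33: DWL = 1027.358.
Increase = 1027.358 − 76.415 = 950.94.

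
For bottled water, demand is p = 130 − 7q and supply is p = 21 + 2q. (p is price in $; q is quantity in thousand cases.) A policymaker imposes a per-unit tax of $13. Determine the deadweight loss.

Competitive equilibrium: 130 − 7q = 21 + 2q → q* = 12.1111, p* = 45.2222.
With the tax, the buyer price exceeds the seller price by 13: (130 − 7q) − (21 + 2q) = 13 → q' = 10.6667.
Δq = 12.1111 − 10.6667 = 1.4444; the wedge equals the tax, 13.
The triangle = ½ × 1.4444 × 13 = $9.39 thousand.

$9.39 thousand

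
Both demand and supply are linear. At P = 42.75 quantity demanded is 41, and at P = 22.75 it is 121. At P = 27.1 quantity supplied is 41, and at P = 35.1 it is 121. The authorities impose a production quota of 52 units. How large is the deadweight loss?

198.91

Demand slope = (22.75 − 42.75)/(121 − 41) = −0.25, so P = 53 − 0.25Q.
Supply slope = (35.1 − 27.1)/(121 − 41) = 0.1, so P = 23 + 0.1Q.
Competitive equilibrium: 53 − 0.25Q = 23 + 0.1Q → Q* = 85.7143, P* = 31.5714.
At Q = 52: demand price = 53 − 0.25·52 = 40; supply price = 23 + 0.1·52 = 28.2.
ΔQ = 85.7143 − 52 = 33.7143; wedge = 40 − 28.2 = 11.8.
DWL = ½ × 33.7143 × 11.8 = 198.91.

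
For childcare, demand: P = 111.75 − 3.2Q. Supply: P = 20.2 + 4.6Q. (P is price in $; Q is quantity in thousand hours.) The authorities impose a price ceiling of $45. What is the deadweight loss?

Competitive equilibrium: 111.75 − 3.2Q = 20.2 + 4.6Q → Q* = 11.7372, P* = 74.191.
At the ceiling P = 45, quantity supplied = (45 − 20.2)/4.6 = 5.3913.
Willingness to pay at Q' = 5.3913: 111.75 − 3.2·5.3913 = 94.4978.
ΔQ = 11.7372 − 5.3913 = 6.3459; wedge = 94.4978 − 45 = 49.4978.
Deadweight loss = ½ × 6.3459 × 49.4978 = $157.05 thousand.

$157.05 thousand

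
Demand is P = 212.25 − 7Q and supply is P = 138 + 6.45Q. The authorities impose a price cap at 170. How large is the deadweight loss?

2.10

Competitive equilibrium: 212.25 − 7Q = 138 + 6.45Q → Q* = 5.5204, P* = 173.6069.
At the ceiling P = 170, quantity supplied = (170 − 138)/6.45 = 4.9612.
Willingness to pay at Q' = 4.9612: 212.25 − 7·4.9612 = 177.5216.
ΔQ = 5.5204 − 4.9612 = 0.5592; wedge = 177.5216 − 170 = 7.5216.
DWL = ½ × 0.5592 × 7.5216 = 2.10.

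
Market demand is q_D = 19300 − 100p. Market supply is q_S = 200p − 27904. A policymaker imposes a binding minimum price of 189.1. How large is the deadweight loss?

In inverse form: demand p = 193 − 0.01q, supply p = 139.52 + 0.005q.
Competitive equilibrium: 193 − 0.01q = 139.52 + 0.005q → q* = 3565.3333, p* = 157.3467.
At the floor p = 189.1, quantity demanded = (193 − 189.1)/0.01 = 390.
Sellers' marginal cost at q' = 390: 139.52 + 0.005·390 = 141.47.
Δq = 3565.3333 − 390 = 3175.3333; wedge = 189.1 − 141.47 = 47.63.
DWL = ½ × 3175.3333 × 47.63 = 75620.56.

75620.56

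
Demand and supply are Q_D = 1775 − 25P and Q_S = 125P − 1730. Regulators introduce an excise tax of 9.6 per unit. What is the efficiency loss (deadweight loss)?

In inverse form: demand P = 71 − 0.04Q, supply P = 13.84 + 0.008Q.
Competitive equilibrium: 71 − 0.04Q = 13.84 + 0.008Q → Q* = 1190.8333, P* = 23.3667.
With the tax, the buyer price exceeds the seller price by 9.6: (71 − 0.04Q) − (13.84 + 0.008Q) = 9.6 → Q' = 990.8333.
ΔQ = 1190.8333 − 990.8333 = 200; the wedge equals the tax, 9.6.
Welfare loss = ½ × 200 × 9.6 = 960.

960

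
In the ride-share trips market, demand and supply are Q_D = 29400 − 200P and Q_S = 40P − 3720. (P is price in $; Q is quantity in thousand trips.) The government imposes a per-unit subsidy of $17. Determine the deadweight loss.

In inverse form: demand P = 147 − 0.005Q, supply P = 93 + 0.025Q.
Competitive equilibrium: 147 − 0.005Q = 93 + 0.025Q → Q* = 1800, P* = 138.
The subsidy lowers effective supply by 17: P = 76 + 0.025Q.
New quantity: 147 − 0.005Q = 76 + 0.025Q → Q' = 2366.6667.
Overproduction ΔQ = 2366.6667 − 1800 = 566.6667; wedge = subsidy = 17.
DWL = ½ × 566.6667 × 17 = $4816.67 thousand.

$4816.67 thousand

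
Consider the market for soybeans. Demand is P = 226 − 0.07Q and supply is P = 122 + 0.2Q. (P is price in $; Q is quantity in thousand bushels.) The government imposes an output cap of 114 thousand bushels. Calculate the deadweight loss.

$9928.09 thousand

Competitive equilibrium: 226 − 0.07Q = 122 + 0.2Q → Q* = 385.1852, P* = 199.037.
At Q = 114: demand price = 226 − 0.07·114 = 218.02; supply price = 122 + 0.2·114 = 144.8.
ΔQ = 385.1852 − 114 = 271.1852; wedge = 218.02 − 144.8 = 73.22.
DWL = ½ × 271.1852 × 73.22 = $9928.09 thousand.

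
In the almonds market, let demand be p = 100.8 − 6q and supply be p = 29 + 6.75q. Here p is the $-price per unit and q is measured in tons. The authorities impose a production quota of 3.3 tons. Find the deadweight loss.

$34.65

Competitive equilibrium: 100.8 − 6q = 29 + 6.75q → q* = 5.6314, p* = 67.0118.
At q = 3.3: demand price = 100.8 − 6·3.3 = 81; supply price = 29 + 6.75·3.3 = 51.275.
Δq = 5.6314 − 3.3 = 2.3314; wedge = 81 − 51.275 = 29.725.
The triangle = ½ × 2.3314 × 29.725 = $34.65.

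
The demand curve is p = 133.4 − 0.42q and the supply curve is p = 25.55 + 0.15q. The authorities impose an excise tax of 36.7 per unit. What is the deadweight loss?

Competitive equilibrium: 133.4 − 0.42q = 25.55 + 0.15q → q* = 189.2105, p* = 53.9316.
With the tax, the buyer price exceeds the seller price by 36.7: (133.4 − 0.42q) − (25.55 + 0.15q) = 36.7 → q' = 124.8246.
Δq = 189.2105 − 124.8246 = 64.3859; the wedge equals the tax, 36.7.
Welfare loss = ½ × 64.3859 × 36.7 = 1181.48.

1181.48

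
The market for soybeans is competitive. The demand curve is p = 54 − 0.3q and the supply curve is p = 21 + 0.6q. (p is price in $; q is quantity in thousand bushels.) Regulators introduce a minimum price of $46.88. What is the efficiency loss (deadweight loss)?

$75.272 thousand

Competitive equilibrium: 54 − 0.3q = 21 + 0.6q → q* = 36.6667, p* = 43.
At the floor p = 46.88, quantity demanded = (54 − 46.88)/0.3 = 23.7333.
Sellers' marginal cost at q' = 23.7333: 21 + 0.6·23.7333 = 35.24.
Δq = 36.6667 − 23.7333 = 12.9334; wedge = 46.88 − 35.24 = 11.64.
Welfare loss = ½ × 12.9334 × 11.64 = $75.272 thousand.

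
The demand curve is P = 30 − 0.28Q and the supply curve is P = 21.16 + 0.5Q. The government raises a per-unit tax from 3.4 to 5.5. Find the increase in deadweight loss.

11.98

Competitive equilibrium: 30 − 0.28Q = 21.16 + 0.5Q → Q* = 11.3333, P* = 26.8267.
For a per-unit tax t: ΔQ = t/0.78, so DWL = ½·t·(t/0.78) = t²/1.56.
At t = 3.4: DWL = 7.41. At t = 5.5: DWL = 19.391.
Increase = 19.391 − 7.41 = 11.98.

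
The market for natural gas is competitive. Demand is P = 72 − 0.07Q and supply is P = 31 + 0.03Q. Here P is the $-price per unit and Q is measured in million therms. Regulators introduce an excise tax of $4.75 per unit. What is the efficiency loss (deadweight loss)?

Competitive equilibrium: 72 − 0.07Q = 31 + 0.03Q → Q* = 410, P* = 43.3.
With the tax, the buyer price exceeds the seller price by 4.75: (72 − 0.07Q) − (31 + 0.03Q) = 4.75 → Q' = 362.5.
ΔQ = 410 − 362.5 = 47.5; the wedge equals the tax, 4.75.
Deadweight loss = ½ × 47.5 × 4.75 = $112.81 million.

$112.81 million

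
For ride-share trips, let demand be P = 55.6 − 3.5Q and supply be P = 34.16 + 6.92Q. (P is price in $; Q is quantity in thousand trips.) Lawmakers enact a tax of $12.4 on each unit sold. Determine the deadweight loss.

$7.38 thousand

Competitive equilibrium: 55.6 − 3.5Q = 34.16 + 6.92Q → Q* = 2.0576, P* = 48.3985.
With the tax, the buyer price exceeds the seller price by 12.4: (55.6 − 3.5Q) − (34.16 + 6.92Q) = 12.4 → Q' = 0.8676.
ΔQ = 2.0576 − 0.8676 = 1.19; the wedge equals the tax, 12.4.
DWL = ½ × 1.19 × 12.4 = $7.38 thousand.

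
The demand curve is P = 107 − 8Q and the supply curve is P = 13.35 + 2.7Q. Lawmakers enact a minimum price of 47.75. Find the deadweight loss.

Competitive equilibrium: 107 − 8Q = 13.35 + 2.7Q → Q* = 8.7523, P* = 36.9813.
At the floor P = 47.75, quantity demanded = (107 − 47.75)/8 = 7.4063.
Sellers' marginal cost at Q' = 7.4063: 13.35 + 2.7·7.4063 = 33.347.
ΔQ = 8.7523 − 7.4063 = 1.346; wedge = 47.75 − 33.347 = 14.403.
Welfare loss = ½ × 1.346 × 14.403 = 9.69.

9.69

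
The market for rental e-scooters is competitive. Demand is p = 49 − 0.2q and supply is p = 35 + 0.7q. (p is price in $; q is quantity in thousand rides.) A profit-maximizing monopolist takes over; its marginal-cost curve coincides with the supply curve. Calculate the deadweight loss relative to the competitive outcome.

Competitive equilibrium: 49 − 0.2q = 35 + 0.7q → q* = 15.5556, p* = 45.8889.
Marginal revenue: MR = 49 − 0.4q. Set MR = MC: 49 − 0.4q = 35 + 0.7q → q_m = 12.7273.
Price p_m = 49 − 0.2·12.7273 = 46.4545; MC(q_m) = 35 + 0.7·12.7273 = 43.9091.
Competitive q* = 15.5556, so Δq = 2.8283; wedge = 46.4545 − 43.9091 = 2.5454.
The triangle = ½ × 2.8283 × 2.5454 = $3.60 thousand.

$3.60 thousand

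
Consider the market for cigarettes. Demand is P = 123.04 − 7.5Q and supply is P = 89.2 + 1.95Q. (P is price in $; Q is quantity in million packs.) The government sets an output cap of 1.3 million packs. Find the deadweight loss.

$24.58 million

Competitive equilibrium: 123.04 − 7.5Q = 89.2 + 1.95Q → Q* = 3.581, P* = 96.1829.
At Q = 1.3: demand price = 123.04 − 7.5·1.3 = 113.29; supply price = 89.2 + 1.95·1.3 = 91.735.
ΔQ = 3.581 − 1.3 = 2.281; wedge = 113.29 − 91.735 = 21.555.
The triangle = ½ × 2.281 × 21.555 = $24.58 million.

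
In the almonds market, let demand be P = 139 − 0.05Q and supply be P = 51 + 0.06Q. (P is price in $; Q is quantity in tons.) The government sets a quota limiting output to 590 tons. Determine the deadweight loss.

Competitive equilibrium: 139 − 0.05Q = 51 + 0.06Q → Q* = 800, P* = 99.
At Q = 590: demand price = 139 − 0.05·590 = 109.5; supply price = 51 + 0.06·590 = 86.4.
ΔQ = 800 − 590 = 210; wedge = 109.5 − 86.4 = 23.1.
The triangle = ½ × 210 × 23.1 = $2425.50.

$2425.50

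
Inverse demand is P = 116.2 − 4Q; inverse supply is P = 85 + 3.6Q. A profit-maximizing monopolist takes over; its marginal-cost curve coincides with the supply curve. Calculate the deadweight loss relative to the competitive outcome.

Competitive equilibrium: 116.2 − 4Q = 85 + 3.6Q → Q* = 4.1053, P* = 99.7789.
Marginal revenue: MR = 116.2 − 8Q. Set MR = MC: 116.2 − 8Q = 85 + 3.6Q → Q_m = 2.6897.
Price P_m = 116.2 − 4·2.6897 = 105.4412; MC(Q_m) = 85 + 3.6·2.6897 = 94.6829.
Competitive Q* = 4.1053, so ΔQ = 1.4156; wedge = 105.4412 − 94.6829 = 10.7583.
The triangle = ½ × 1.4156 × 10.7583 = 7.61.

7.61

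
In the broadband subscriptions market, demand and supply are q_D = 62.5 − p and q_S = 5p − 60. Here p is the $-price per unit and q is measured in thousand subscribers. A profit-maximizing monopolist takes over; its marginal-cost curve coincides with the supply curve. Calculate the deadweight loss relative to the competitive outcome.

$219.55 thousand

In inverse form: demand p = 62.5 − q, supply p = 12 + 0.2q.
Competitive equilibrium: 62.5 − q = 12 + 0.2q → q* = 42.0833, p* = 20.4167.
Marginal revenue: MR = 62.5 − 2q. Set MR = MC: 62.5 − 2q = 12 + 0.2q → q_m = 22.9545.
Price p_m = 62.5 − 1·22.9545 = 39.5455; MC(q_m) = 12 + 0.2·22.9545 = 16.5909.
Competitive q* = 42.0833, so Δq = 19.1288; wedge = 39.5455 − 16.5909 = 22.9546.
The triangle = ½ × 19.1288 × 22.9546 = $219.55 thousand.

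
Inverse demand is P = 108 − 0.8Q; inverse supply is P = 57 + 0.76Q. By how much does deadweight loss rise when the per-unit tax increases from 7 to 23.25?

Competitive equilibrium: 108 − 0.8Q = 57 + 0.76Q → Q* = 32.6923, P* = 81.8462.
For a per-unit tax t: ΔQ = t/1.56, so DWL = ½·t·(t/1.56) = t²/3.12.
At t = 7: DWL = 15.705. At t = 23.25: DWL = 173.257.
Increase = 173.257 − 15.705 = 157.55.

157.55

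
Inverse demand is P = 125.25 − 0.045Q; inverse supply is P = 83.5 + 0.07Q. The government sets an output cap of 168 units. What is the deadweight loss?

2187.41

Competitive equilibrium: 125.25 − 0.045Q = 83.5 + 0.07Q → Q* = 363.0435, P* = 108.913.
At Q = 168: demand price = 125.25 − 0.045·168 = 117.69; supply price = 83.5 + 0.07·168 = 95.26.
ΔQ = 363.0435 − 168 = 195.0435; wedge = 117.69 − 95.26 = 22.43.
Deadweight loss = ½ × 195.0435 × 22.43 = 2187.41.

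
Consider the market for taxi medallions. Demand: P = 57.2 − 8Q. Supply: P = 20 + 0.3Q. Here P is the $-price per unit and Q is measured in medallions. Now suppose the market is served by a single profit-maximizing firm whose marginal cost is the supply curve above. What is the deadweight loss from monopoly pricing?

Competitive equilibrium: 57.2 − 8Q = 20 + 0.3Q → Q* = 4.4819, P* = 21.3446.
Marginal revenue: MR = 57.2 − 16Q. Set MR = MC: 57.2 − 16Q = 20 + 0.3Q → Q_m = 2.2822.
Price P_m = 57.2 − 8·2.2822 = 38.9424; MC(Q_m) = 20 + 0.3·2.2822 = 20.6847.
Competitive Q* = 4.4819, so ΔQ = 2.1997; wedge = 38.9424 − 20.6847 = 18.2577.
Deadweight loss = ½ × 2.1997 × 18.2577 = $20.08.

$20.08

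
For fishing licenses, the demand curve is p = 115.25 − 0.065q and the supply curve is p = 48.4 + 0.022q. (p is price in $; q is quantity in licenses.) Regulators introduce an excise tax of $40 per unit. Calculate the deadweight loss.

Competitive equilibrium: 115.25 − 0.065q = 48.4 + 0.022q → q* = 768.3908, p* = 65.3046.
With the tax, the buyer price exceeds the seller price by 40: (115.25 − 0.065q) − (48.4 + 0.022q) = 40 → q' = 308.6207.
Δq = 768.3908 − 308.6207 = 459.7701; the wedge equals the tax, 40.
Welfare loss = ½ × 459.7701 × 40 = $9195.40.

$9195.40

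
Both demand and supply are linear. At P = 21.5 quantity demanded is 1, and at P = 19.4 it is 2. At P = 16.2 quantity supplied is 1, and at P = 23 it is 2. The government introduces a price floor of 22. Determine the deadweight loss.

3.09

Demand slope = (19.4 − 21.5)/(2 − 1) = −2.1, so P = 23.6 − 2.1Q.
Supply slope = (23 − 16.2)/(2 − 1) = 6.8, so P = 9.4 + 6.8Q.
Competitive equilibrium: 23.6 − 2.1Q = 9.4 + 6.8Q → Q* = 1.5955, P* = 20.2494.
At the floor P = 22, quantity demanded = (23.6 − 22)/2.1 = 0.7619.
Sellers' marginal cost at Q' = 0.7619: 9.4 + 6.8·0.7619 = 14.5809.
ΔQ = 1.5955 − 0.7619 = 0.8336; wedge = 22 − 14.5809 = 7.4191.
Deadweight loss = ½ × 0.8336 × 7.4191 = 3.09.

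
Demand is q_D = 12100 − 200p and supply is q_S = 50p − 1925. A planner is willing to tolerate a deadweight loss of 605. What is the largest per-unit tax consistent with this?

5.5

In inverse form: demand p = 60.5 − 0.005q, supply p = 38.5 + 0.02q.
Competitive equilibrium: 60.5 − 0.005q = 38.5 + 0.02q → q* = 880, p* = 56.1.
A tax t gives Δq = t/0.025 and wedge t, so DWL = t²/0.05.
t²/0.05 = 605 → t² = 30.25 → t = 5.5.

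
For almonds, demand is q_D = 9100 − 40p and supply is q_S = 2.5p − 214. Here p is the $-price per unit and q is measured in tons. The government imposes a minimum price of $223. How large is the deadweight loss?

$5031.95

In inverse form: demand p = 227.5 − 0.025q, supply p = 85.6 + 0.4q.
Competitive equilibrium: 227.5 − 0.025q = 85.6 + 0.4q → q* = 333.8824, p* = 219.1529.
At the floor p = 223, quantity demanded = (227.5 − 223)/0.025 = 180.
Sellers' marginal cost at q' = 180: 85.6 + 0.4·180 = 157.6.
Δq = 333.8824 − 180 = 153.8824; wedge = 223 − 157.6 = 65.4.
Welfare loss = ½ × 153.8824 × 65.4 = $5031.95.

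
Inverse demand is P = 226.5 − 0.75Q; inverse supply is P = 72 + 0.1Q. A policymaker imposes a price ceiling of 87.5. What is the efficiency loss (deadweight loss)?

Competitive equilibrium: 226.5 − 0.75Q = 72 + 0.1Q → Q* = 181.7647, P* = 90.1765.
At the ceiling P = 87.5, quantity supplied = (87.5 − 72)/0.1 = 155.
Willingness to pay at Q' = 155: 226.5 − 0.75·155 = 110.25.
ΔQ = 181.7647 − 155 = 26.7647; wedge = 110.25 − 87.5 = 22.75.
Welfare loss = ½ × 26.7647 × 22.75 = 304.45.

304.45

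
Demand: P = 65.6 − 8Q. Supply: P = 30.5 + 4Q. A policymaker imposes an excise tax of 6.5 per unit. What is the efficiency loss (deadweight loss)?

Competitive equilibrium: 65.6 − 8Q = 30.5 + 4Q → Q* = 2.925, P* = 42.2.
With the tax, the buyer price exceeds the seller price by 6.5: (65.6 − 8Q) − (30.5 + 4Q) = 6.5 → Q' = 2.3833.
ΔQ = 2.925 − 2.3833 = 0.5417; the wedge equals the tax, 6.5.
Welfare loss = ½ × 0.5417 × 6.5 = 1.76.

1.76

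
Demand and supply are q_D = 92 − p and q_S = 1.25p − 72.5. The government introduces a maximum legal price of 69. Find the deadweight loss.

In inverse form: demand p = 92 − q, supply p = 58 + 0.8q.
Competitive equilibrium: 92 − q = 58 + 0.8q → q* = 18.8889, p* = 73.1111.
At the ceiling p = 69, quantity supplied = (69 − 58)/0.8 = 13.75.
Willingness to pay at q' = 13.75: 92 − 1·13.75 = 78.25.
Δq = 18.8889 − 13.75 = 5.1389; wedge = 78.25 − 69 = 9.25.
DWL = ½ × 5.1389 × 9.25 = 23.77.

23.77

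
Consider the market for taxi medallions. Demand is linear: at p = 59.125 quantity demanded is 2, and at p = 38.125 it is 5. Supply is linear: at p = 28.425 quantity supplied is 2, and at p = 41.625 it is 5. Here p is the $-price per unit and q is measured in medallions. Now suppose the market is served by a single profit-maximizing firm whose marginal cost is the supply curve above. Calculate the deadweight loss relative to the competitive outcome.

Demand slope = (38.125 − 59.125)/(5 − 2) = −7, so p = 73.125 − 7q.
Supply slope = (41.625 − 28.425)/(5 − 2) = 4.4, so p = 19.625 + 4.4q.
Competitive equilibrium: 73.125 − 7q = 19.625 + 4.4q → q* = 4.693, p* = 40.2741.
Marginal revenue: MR = 73.125 − 14q. Set MR = MC: 73.125 − 14q = 19.625 + 4.4q → q_m = 2.9076.
Price p_m = 73.125 − 7·2.9076 = 52.7718; MC(q_m) = 19.625 + 4.4·2.9076 = 32.4184.
Competitive q* = 4.693, so Δq = 1.7854; wedge = 52.7718 − 32.4184 = 20.3534.
DWL = ½ × 1.7854 × 20.3534 = $18.17.

$18.17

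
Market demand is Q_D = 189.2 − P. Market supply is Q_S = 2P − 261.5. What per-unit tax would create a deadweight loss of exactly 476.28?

In inverse form: demand P = 189.2 − Q, supply P = 130.75 + 0.5Q.
Competitive equilibrium: 189.2 − Q = 130.75 + 0.5Q → Q* = 38.9667, P* = 150.2333.
A tax t gives ΔQ = t/1.5 and wedge t, so DWL = t²/3.
t²/3 = 476.28 → t² = 1428.84 → t = 37.8.

37.8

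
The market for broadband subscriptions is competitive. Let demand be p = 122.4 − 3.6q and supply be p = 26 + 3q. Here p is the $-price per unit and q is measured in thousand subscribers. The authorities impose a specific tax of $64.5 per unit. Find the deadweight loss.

Competitive equilibrium: 122.4 − 3.6q = 26 + 3q → q* = 14.6061, p* = 69.8182.
With the tax, the buyer price exceeds the seller price by 64.5: (122.4 − 3.6q) − (26 + 3q) = 64.5 → q' = 4.8333.
Δq = 14.6061 − 4.8333 = 9.7728; the wedge equals the tax, 64.5.
DWL = ½ × 9.7728 × 64.5 = $315.17 thousand.

$315.17 thousand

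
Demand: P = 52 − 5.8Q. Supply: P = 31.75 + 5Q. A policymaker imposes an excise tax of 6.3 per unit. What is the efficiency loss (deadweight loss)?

Competitive equilibrium: 52 − 5.8Q = 31.75 + 5Q → Q* = 1.875, P* = 41.125.
With the tax, the buyer price exceeds the seller price by 6.3: (52 − 5.8Q) − (31.75 + 5Q) = 6.3 → Q' = 1.2917.
ΔQ = 1.875 − 1.2917 = 0.5833; the wedge equals the tax, 6.3.
Deadweight loss = ½ × 0.5833 × 6.3 = 1.84.

1.84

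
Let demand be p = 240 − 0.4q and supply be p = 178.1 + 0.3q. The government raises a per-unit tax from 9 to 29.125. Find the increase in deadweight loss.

548.05

Competitive equilibrium: 240 − 0.4q = 178.1 + 0.3q → q* = 88.4286, p* = 204.6286.
For a per-unit tax t: Δq = t/0.7, so DWL = ½·t·(t/0.7) = t²/1.4.
At t = 9: DWL = 57.857. At t = 29.125: DWL = 605.904.
Increase = 605.904 − 57.857 = 548.05.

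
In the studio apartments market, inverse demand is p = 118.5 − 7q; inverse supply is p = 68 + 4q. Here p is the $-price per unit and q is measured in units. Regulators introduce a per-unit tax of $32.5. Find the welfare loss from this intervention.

$48.01

Competitive equilibrium: 118.5 − 7q = 68 + 4q → q* = 4.5909, p* = 86.3636.
With the tax, the buyer price exceeds the seller price by 32.5: (118.5 − 7q) − (68 + 4q) = 32.5 → q' = 1.6364.
Δq = 4.5909 − 1.6364 = 2.9545; the wedge equals the tax, 32.5.
DWL = ½ × 2.9545 × 32.5 = $48.01.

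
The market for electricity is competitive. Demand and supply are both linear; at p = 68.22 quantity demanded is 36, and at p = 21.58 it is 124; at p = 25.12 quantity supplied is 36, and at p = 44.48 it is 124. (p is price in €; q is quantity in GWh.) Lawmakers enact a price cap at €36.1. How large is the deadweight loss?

Demand slope = (21.58 − 68.22)/(124 − 36) = −0.53, so p = 87.3 − 0.53q.
Supply slope = (44.48 − 25.12)/(124 − 36) = 0.22, so p = 17.2 + 0.22q.
Competitive equilibrium: 87.3 − 0.53q = 17.2 + 0.22q → q* = 93.4667, p* = 37.7627.
At the ceiling p = 36.1, quantity supplied = (36.1 − 17.2)/0.22 = 85.9091.
Willingness to pay at q' = 85.9091: 87.3 − 0.53·85.9091 = 41.7682.
Δq = 93.4667 − 85.9091 = 7.5576; wedge = 41.7682 − 36.1 = 5.6682.
DWL = ½ × 7.5576 × 5.6682 = €21.42.

€21.42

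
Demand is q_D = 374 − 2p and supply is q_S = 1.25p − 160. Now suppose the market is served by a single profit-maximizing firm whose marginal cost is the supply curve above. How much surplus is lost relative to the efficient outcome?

In inverse form: demand p = 187 − 0.5q, supply p = 128 + 0.8q.
Competitive equilibrium: 187 − 0.5q = 128 + 0.8q → q* = 45.3846, p* = 164.3077.
Marginal revenue: MR = 187 − q. Set MR = MC: 187 − q = 128 + 0.8q → q_m = 32.7778.
Price p_m = 187 − 0.5·32.7778 = 170.6111; MC(q_m) = 128 + 0.8·32.7778 = 154.2222.
Competitive q* = 45.3846, so Δq = 12.6068; wedge = 170.6111 − 154.2222 = 16.3889.
Deadweight loss = ½ × 12.6068 × 16.3889 = 103.31.

103.31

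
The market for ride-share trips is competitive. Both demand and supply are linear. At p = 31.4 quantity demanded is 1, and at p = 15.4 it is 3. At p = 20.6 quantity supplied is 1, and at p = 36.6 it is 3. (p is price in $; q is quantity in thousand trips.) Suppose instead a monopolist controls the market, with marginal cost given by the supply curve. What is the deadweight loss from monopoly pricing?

Demand slope = (15.4 − 31.4)/(3 − 1) = −8, so p = 39.4 − 8q.
Supply slope = (36.6 − 20.6)/(3 − 1) = 8, so p = 12.6 + 8q.
Competitive equilibrium: 39.4 − 8q = 12.6 + 8q → q* = 1.675, p* = 26.
Marginal revenue: MR = 39.4 − 16q. Set MR = MC: 39.4 − 16q = 12.6 + 8q → q_m = 1.1167.
Price p_m = 39.4 − 8·1.1167 = 30.4664; MC(q_m) = 12.6 + 8·1.1167 = 21.5336.
Competitive q* = 1.675, so Δq = 0.5583; wedge = 30.4664 − 21.5336 = 8.9328.
Welfare loss = ½ × 0.5583 × 8.9328 = $2.49 thousand.

$2.49 thousand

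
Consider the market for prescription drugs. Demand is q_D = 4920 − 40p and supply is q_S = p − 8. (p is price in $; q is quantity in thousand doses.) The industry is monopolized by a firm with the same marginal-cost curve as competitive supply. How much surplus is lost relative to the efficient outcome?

In inverse form: demand p = 123 − 0.025q, supply p = 8 + q.
Competitive equilibrium: 123 − 0.025q = 8 + q → q* = 112.1951, p* = 120.1951.
Marginal revenue: MR = 123 − 0.05q. Set MR = MC: 123 − 0.05q = 8 + q → q_m = 109.5238.
Price p_m = 123 − 0.025·109.5238 = 120.2619; MC(q_m) = 8 + 1·109.5238 = 117.5238.
Competitive q* = 112.1951, so Δq = 2.6713; wedge = 120.2619 − 117.5238 = 2.7381.
DWL = ½ × 2.6713 × 2.7381 = $3.66 thousand.

$3.66 thousand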